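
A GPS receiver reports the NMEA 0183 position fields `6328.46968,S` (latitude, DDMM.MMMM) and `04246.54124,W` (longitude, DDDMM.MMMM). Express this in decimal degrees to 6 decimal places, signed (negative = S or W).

-63.474495, -42.775687

φ: split at 2 digits → 63° and 28.46968′; 63 + 28.46968/60 = 63.4744947
S → negative
Longitude: degrees = first 3 digits = 42, minutes = 46.54124; 42 + 46.54124/60 = 42.7756873
hemisphere W, so the sign is −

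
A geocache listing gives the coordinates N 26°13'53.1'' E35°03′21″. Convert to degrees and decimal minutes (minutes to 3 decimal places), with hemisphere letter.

26° 13.885′ N, 35° 3.350′ E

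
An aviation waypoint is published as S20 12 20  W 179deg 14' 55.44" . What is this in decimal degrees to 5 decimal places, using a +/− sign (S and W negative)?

-20.20556, -179.24873

Latitude: 12′ + 20″ = 12.33333′; 20 + 12.33333/60 = 20.205556
hemisphere S, so the sign is −
Lon: 179 + 14/60 + 55.44/3600 = 179.248733
hemisphere W, so the sign is −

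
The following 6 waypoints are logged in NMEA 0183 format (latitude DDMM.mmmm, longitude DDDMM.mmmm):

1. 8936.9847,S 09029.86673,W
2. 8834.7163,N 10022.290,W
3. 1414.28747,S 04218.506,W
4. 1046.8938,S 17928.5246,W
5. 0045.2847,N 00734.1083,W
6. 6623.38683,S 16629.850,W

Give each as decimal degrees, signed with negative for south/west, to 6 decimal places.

Point 1:
  Lat: degrees = first 2 digits = 89, minutes = 36.9847; 89 + 36.9847/60 = 89.6164117
  hemisphere S, so the sign is −
  Longitude: split at 3 digits → 090° and 29.86673′; 90 + 29.86673/60 = 90.4977788
  W ⇒ negate
Point 2:
  φ: split at 2 digits → 88° and 34.7163′; 88 + 34.7163/60 = 88.5786050
  N ⇒ keep positive
  Longitude: split at 3 digits → 100° and 22.29′; 100 + 22.29/60 = 100.3715000
  hemisphere W, so the sign is −
Point 3:
  φ: split at 2 digits → 14° and 14.28747′; 14 + 14.28747/60 = 14.2381245
  S → negative
  Lon: split at 3 digits → 042° and 18.506′; 42 + 18.506/60 = 42.3084333
  W ⇒ negate
Point 4:
  φ: split at 2 digits → 10° and 46.8938′; 10 + 46.8938/60 = 10.7815633
  hemisphere S, so the sign is −
  λ: degrees = first 3 digits = 179, minutes = 28.5246; 179 + 28.5246/60 = 179.4754100
  W ⇒ negate
Point 5:
  Lat: degrees = first 2 digits = 0, minutes = 45.2847; 0 + 45.2847/60 = 0.7547450
  N → positive
  Longitude: degrees = first 3 digits = 7, minutes = 34.1083; 7 + 34.1083/60 = 7.5684717
  W ⇒ negate
Point 6:
  φ: split at 2 digits → 66° and 23.38683′; 66 + 23.38683/60 = 66.3897805
  S ⇒ negate
  Longitude: degrees = first 3 digits = 166, minutes = 29.85; 166 + 29.85/60 = 166.4975000
  hemisphere W, so the sign is −

1. -89.616412, -90.497779
2. 88.578605, -100.371500
3. -14.238125, -42.308433
4. -10.781563, -179.475410
5. 0.754745, -7.568472
6. -66.389781, -166.497500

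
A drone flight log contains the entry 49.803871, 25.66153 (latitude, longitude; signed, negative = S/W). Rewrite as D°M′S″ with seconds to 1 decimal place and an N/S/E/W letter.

49°48′13.9″ N, 25°39′41.5″ E

Latitude: 0.803871° → 48.23226′; 0.23226 × 60 = 13.936″
Longitude: 0.661530 × 60 = 39.69180′ → 39′, remainder × 60 = 41.508″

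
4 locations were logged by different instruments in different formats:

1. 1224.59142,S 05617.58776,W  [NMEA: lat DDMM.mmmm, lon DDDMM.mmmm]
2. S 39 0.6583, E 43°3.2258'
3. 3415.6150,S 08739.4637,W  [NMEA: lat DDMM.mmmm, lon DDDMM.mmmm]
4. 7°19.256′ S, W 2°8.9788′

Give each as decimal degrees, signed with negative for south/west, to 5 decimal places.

1. -12.40986, -56.29313
2. -39.01097, 43.05376
3. -34.26025, -87.65773
4. -7.32093, -2.14965

Point 1:
  Lat: split at 2 digits → 12° and 24.59142′; 12 + 24.59142/60 = 12.409857
  hemisphere S, so the sign is −
  Lon: split at 3 digits → 056° and 17.58776′; 56 + 17.58776/60 = 56.293129
  W → negative
Point 2:
  φ: 39 + 0.6583/60 = 39.010972
  S → negative
  Lon: 43 + 3.2258/60 = 43.053763
  E ⇒ keep positive
Point 3:
  Lat: split at 2 digits → 34° and 15.615′; 34 + 15.615/60 = 34.260250
  hemisphere S, so the sign is −
  Lon: split at 3 digits → 087° and 39.4637′; 87 + 39.4637/60 = 87.657728
  W → negative
Point 4:
  Latitude: 7 + 19.256/60 = 7.320933
  S → negative
  λ: 8.9788′ = 0.149647°; total 2.149647
  W ⇒ negate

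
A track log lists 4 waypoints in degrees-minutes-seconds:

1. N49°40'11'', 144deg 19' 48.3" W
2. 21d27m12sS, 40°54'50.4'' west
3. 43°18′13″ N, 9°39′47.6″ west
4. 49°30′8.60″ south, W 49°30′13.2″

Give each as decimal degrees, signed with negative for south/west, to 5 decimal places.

Point 1:
  φ: 49° + 40/60 + 11/3600 = 49 + 0.666667 + 0.003056 = 49.669722
  N ⇒ keep positive
  Lon: 144° + 19/60 + 48.3/3600 = 144 + 0.316667 + 0.013417 = 144.330083
  hemisphere W, so the sign is −
Point 2:
  φ: 27′ + 12″ = 27.20000′; 21 + 27.20000/60 = 21.453333
  S → negative
  Lon: 40 + 54/60 + 50.4/3600 = 40.914000
  W → negative
Point 3:
  φ: 43 + 18/60 + 13/3600 = 43.303611
  N ⇒ keep positive
  Longitude: 39′ + 47.6″ = 39.79333′; 9 + 39.79333/60 = 9.663222
  W → negative
Point 4:
  Lat: 30′ + 8.6″ = 30.14333′; 49 + 30.14333/60 = 49.502389
  hemisphere S, so the sign is −
  Lon: 30′ + 13.2″ = 30.22000′; 49 + 30.22000/60 = 49.503667
  W → negative

1. 49.66972, -144.33008
2. -21.45333, -40.91400
3. 43.30361, -9.66322
4. -49.50239, -49.50367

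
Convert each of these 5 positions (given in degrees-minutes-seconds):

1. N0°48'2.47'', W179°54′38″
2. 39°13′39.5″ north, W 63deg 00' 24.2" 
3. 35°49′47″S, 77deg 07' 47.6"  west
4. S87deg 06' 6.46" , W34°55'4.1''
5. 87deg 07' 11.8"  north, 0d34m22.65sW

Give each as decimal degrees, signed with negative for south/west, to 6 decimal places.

1. 0.800686, -179.910556
2. 39.227639, -63.006722
3. -35.829722, -77.129889
4. -87.101794, -34.917806
5. 87.119944, -0.572958

Point 1:
  Lat: 0 + 48/60 + 2.47/3600 = 0.8006861
  N ⇒ keep positive
  λ: 54′ + 38″ = 54.63333′; 179 + 54.63333/60 = 179.9105556
  W → negative
Point 2:
  Latitude: 39° + 13/60 + 39.5/3600 = 39 + 0.216667 + 0.010972 = 39.2276389
  N → positive
  λ: 63 + 0/60 + 24.2/3600 = 63.0067222
  hemisphere W, so the sign is −
Point 3:
  φ: 35° + 49/60 + 47/3600 = 35 + 0.816667 + 0.013056 = 35.8297222
  hemisphere S, so the sign is −
  λ: 77 + 7/60 + 47.6/3600 = 77.1298889
  W → negative
Point 4:
  Latitude: 87 + 6/60 + 6.46/3600 = 87.1017944
  hemisphere S, so the sign is −
  Lon: 34° + 55/60 + 4.1/3600 = 34 + 0.916667 + 0.001139 = 34.9178056
  W ⇒ negate
Point 5:
  Lat: 87 + 7/60 + 11.8/3600 = 87.1199444
  N ⇒ keep positive
  λ: 0 + 34/60 + 22.65/3600 = 0.5729583
  hemisphere W, so the sign is −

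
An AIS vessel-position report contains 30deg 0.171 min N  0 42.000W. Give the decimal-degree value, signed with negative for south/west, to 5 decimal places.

30.00285, -0.70000

Latitude: 0.171′ = 0.002850°; total 30.002850
N ⇒ keep positive
Lon: 0 + 42/60 = 0.700000
hemisphere W, so the sign is −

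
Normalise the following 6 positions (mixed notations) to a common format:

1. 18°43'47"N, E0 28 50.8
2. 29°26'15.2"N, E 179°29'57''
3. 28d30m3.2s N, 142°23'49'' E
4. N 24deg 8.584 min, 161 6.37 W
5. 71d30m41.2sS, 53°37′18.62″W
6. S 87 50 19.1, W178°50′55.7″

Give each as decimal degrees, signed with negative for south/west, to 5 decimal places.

Point 1:
  Lat: 43′ + 47″ = 43.78333′; 18 + 43.78333/60 = 18.729722
  N ⇒ keep positive
  λ: 0 + 28/60 + 50.8/3600 = 0.480778
  E → positive
Point 2:
  Lat: 26′ + 15.2″ = 26.25333′; 29 + 26.25333/60 = 29.437556
  N → positive
  Lon: 179° + 29/60 + 57/3600 = 179 + 0.483333 + 0.015833 = 179.499167
  E ⇒ keep positive
Point 3:
  Lat: 28° + 30/60 + 3.2/3600 = 28 + 0.500000 + 0.000889 = 28.500889
  N ⇒ keep positive
  Longitude: 142 + 23/60 + 49/3600 = 142.396944
  E ⇒ keep positive
Point 4:
  Lat: 8.584′ = 0.143067°; total 24.143067
  N → positive
  Lon: 161 + 6.37/60 = 161.106167
  hemisphere W, so the sign is −
Point 5:
  Latitude: 71° + 30/60 + 41.2/3600 = 71 + 0.500000 + 0.011444 = 71.511444
  S → negative
  Lon: 53° + 37/60 + 18.62/3600 = 53 + 0.616667 + 0.005172 = 53.621839
  hemisphere W, so the sign is −
Point 6:
  φ: 50′ + 19.1″ = 50.31833′; 87 + 50.31833/60 = 87.838639
  S → negative
  Lon: 50′ + 55.7″ = 50.92833′; 178 + 50.92833/60 = 178.848806
  W ⇒ negate

1. 18.72972, 0.48078
2. 29.43756, 179.49917
3. 28.50089, 142.39694
4. 24.14307, -161.10617
5. -71.51144, -53.62184
6. -87.83864, -178.84881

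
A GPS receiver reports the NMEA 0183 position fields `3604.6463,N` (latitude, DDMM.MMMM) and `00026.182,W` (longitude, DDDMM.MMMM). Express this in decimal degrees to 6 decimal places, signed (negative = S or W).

36.077438, -0.436367

Latitude: split at 2 digits → 36° and 4.6463′; 36 + 4.6463/60 = 36.0774383
N → positive
Longitude: split at 3 digits → 000° and 26.182′; 0 + 26.182/60 = 0.4363667
W ⇒ negate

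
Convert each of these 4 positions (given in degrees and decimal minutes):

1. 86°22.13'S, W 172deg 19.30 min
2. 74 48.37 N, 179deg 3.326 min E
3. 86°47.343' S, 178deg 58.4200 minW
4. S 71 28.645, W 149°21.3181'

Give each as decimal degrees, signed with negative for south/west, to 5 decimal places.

1. -86.36883, -172.32167
2. 74.80617, 179.05543
3. -86.78905, -178.97367
4. -71.47742, -149.35530

Point 1:
  Latitude: 22.13′ = 0.368833°; total 86.368833
  S → negative
  Lon: 172 + 19.3/60 = 172.321667
  hemisphere W, so the sign is −
Point 2:
  Lat: 74 + 48.37/60 = 74.806167
  N ⇒ keep positive
  Longitude: 3.326′ = 0.055433°; total 179.055433
  E → positive
Point 3:
  Lat: 86 + 47.343/60 = 86.789050
  S ⇒ negate
  Longitude: 58.42′ = 0.973667°; total 178.973667
  hemisphere W, so the sign is −
Point 4:
  Lat: 71 + 28.645/60 = 71.477417
  S → negative
  Longitude: 149 + 21.3181/60 = 149.355302
  W → negative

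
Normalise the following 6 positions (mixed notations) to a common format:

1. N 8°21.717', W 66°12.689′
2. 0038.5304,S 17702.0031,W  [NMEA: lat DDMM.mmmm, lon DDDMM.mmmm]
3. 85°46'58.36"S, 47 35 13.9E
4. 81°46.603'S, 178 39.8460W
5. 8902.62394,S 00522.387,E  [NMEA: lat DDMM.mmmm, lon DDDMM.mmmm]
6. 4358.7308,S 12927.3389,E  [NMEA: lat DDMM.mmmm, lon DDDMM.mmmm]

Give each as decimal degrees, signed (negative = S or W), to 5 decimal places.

Point 1:
  φ: 8 + 21.717/60 = 8.361950
  N ⇒ keep positive
  Lon: 12.689′ = 0.211483°; total 66.211483
  W ⇒ negate
Point 2:
  Lat: degrees = first 2 digits = 0, minutes = 38.5304; 0 + 38.5304/60 = 0.642173
  S → negative
  λ: split at 3 digits → 177° and 2.0031′; 177 + 2.0031/60 = 177.033385
  W → negative
Point 3:
  φ: 46′ + 58.36″ = 46.97267′; 85 + 46.97267/60 = 85.782878
  S ⇒ negate
  Lon: 47 + 35/60 + 13.9/3600 = 47.587194
  E ⇒ keep positive
Point 4:
  Latitude: 46.603′ = 0.776717°; total 81.776717
  S ⇒ negate
  Lon: 178 + 39.846/60 = 178.664100
  W ⇒ negate
Point 5:
  φ: split at 2 digits → 89° and 2.62394′; 89 + 2.62394/60 = 89.043732
  S → negative
  λ: split at 3 digits → 005° and 22.387′; 5 + 22.387/60 = 5.373117
  E → positive
Point 6:
  Lat: degrees = first 2 digits = 43, minutes = 58.7308; 43 + 58.7308/60 = 43.978847
  hemisphere S, so the sign is −
  Lon: degrees = first 3 digits = 129, minutes = 27.3389; 129 + 27.3389/60 = 129.455648
  E ⇒ keep positive

1. 8.36195, -66.21148
2. -0.64217, -177.03339
3. -85.78288, 47.58719
4. -81.77672, -178.66410
5. -89.04373, 5.37312
6. -43.97885, 129.45565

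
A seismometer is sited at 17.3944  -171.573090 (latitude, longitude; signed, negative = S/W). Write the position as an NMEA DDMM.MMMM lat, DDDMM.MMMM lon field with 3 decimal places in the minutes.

1723.664,N / 17134.385,W

Lat: 17° + 0.394400 × 60 = 17° 23.66400′
Longitude is negative → W; |value| = 171.573090
λ: 171° + 0.573090 × 60 = 171° 34.38540′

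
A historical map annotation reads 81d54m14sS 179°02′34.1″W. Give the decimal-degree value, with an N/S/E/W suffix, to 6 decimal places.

81.903889° S, 179.042806° W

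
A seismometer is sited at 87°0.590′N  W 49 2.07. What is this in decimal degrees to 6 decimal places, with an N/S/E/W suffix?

φ: 0.59′ = 0.009833°; total 87.0098333
Longitude: 2.07′ = 0.034500°; total 49.0345000

87.009833° N, 49.034500° W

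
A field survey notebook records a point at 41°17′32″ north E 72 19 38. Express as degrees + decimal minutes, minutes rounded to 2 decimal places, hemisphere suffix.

41° 17.53′ N, 72° 19.63′ E

Lat: 17 + 32/60 = 17.5333′
Longitude: seconds/60 = 0.63333; minutes = 19 + 0.63333 = 19.6333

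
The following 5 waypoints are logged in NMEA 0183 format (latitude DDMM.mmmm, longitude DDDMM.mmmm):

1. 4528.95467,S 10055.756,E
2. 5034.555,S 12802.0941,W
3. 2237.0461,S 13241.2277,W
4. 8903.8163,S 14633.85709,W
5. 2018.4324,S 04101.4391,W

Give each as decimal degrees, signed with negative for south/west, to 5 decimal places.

1. -45.48258, 100.92927
2. -50.57592, -128.03490
3. -22.61744, -132.68713
4. -89.06361, -146.56428
5. -20.30721, -41.02399

Point 1:
  Latitude: split at 2 digits → 45° and 28.95467′; 45 + 28.95467/60 = 45.482578
  S ⇒ negate
  λ: split at 3 digits → 100° and 55.756′; 100 + 55.756/60 = 100.929267
  E → positive
Point 2:
  φ: split at 2 digits → 50° and 34.555′; 50 + 34.555/60 = 50.575917
  hemisphere S, so the sign is −
  Longitude: split at 3 digits → 128° and 2.0941′; 128 + 2.0941/60 = 128.034902
  hemisphere W, so the sign is −
Point 3:
  Latitude: degrees = first 2 digits = 22, minutes = 37.0461; 22 + 37.0461/60 = 22.617435
  S ⇒ negate
  λ: split at 3 digits → 132° and 41.2277′; 132 + 41.2277/60 = 132.687128
  hemisphere W, so the sign is −
Point 4:
  φ: degrees = first 2 digits = 89, minutes = 3.8163; 89 + 3.8163/60 = 89.063605
  hemisphere S, so the sign is −
  Longitude: split at 3 digits → 146° and 33.85709′; 146 + 33.85709/60 = 146.564285
  W → negative
Point 5:
  φ: split at 2 digits → 20° and 18.4324′; 20 + 18.4324/60 = 20.307207
  S → negative
  Longitude: split at 3 digits → 041° and 1.4391′; 41 + 1.4391/60 = 41.023985
  W ⇒ negate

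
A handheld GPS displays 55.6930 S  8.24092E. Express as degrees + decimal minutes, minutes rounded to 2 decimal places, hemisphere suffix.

Latitude: fractional part 0.693000 → 41.5800 minutes
λ: fractional part 0.240920 → 14.4552 minutes

55° 41.58′ S, 8° 14.46′ E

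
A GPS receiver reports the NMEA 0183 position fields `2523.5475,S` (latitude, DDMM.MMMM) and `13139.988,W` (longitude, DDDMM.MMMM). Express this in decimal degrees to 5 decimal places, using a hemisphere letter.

Latitude: split at 2 digits → 25° and 23.5475′; 25 + 23.5475/60 = 25.392458
λ: split at 3 digits → 131° and 39.988′; 131 + 39.988/60 = 131.666467

25.39246° S, 131.66647° W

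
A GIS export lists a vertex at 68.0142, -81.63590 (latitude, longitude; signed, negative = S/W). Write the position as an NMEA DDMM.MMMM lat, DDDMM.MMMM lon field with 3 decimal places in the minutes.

6800.852,N / 08138.154,W

Latitude: 68° + 0.014200 × 60 = 68° 0.85200′
Longitude is negative → W; |value| = 81.635900
Lon: 81° + 0.635900 × 60 = 81° 38.15400′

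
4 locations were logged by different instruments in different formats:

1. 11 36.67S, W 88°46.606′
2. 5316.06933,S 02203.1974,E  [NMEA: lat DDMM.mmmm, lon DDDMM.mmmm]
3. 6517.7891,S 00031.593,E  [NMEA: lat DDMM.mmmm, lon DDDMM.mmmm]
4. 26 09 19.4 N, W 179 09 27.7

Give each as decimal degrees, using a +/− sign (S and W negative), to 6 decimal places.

1. -11.611167, -88.776767
2. -53.267822, 22.053290
3. -65.296485, 0.526550
4. 26.155389, -179.157694

Point 1:
  φ: 11 + 36.67/60 = 11.6111667
  S ⇒ negate
  λ: 88 + 46.606/60 = 88.7767667
  W ⇒ negate
Point 2:
  Latitude: degrees = first 2 digits = 53, minutes = 16.06933; 53 + 16.06933/60 = 53.2678222
  hemisphere S, so the sign is −
  λ: degrees = first 3 digits = 22, minutes = 3.1974; 22 + 3.1974/60 = 22.0532900
  E → positive
Point 3:
  Lat: split at 2 digits → 65° and 17.7891′; 65 + 17.7891/60 = 65.2964850
  S ⇒ negate
  Lon: split at 3 digits → 000° and 31.593′; 0 + 31.593/60 = 0.5265500
  E ⇒ keep positive
Point 4:
  φ: 26 + 9/60 + 19.4/3600 = 26.1553889
  N ⇒ keep positive
  Lon: 9′ + 27.7″ = 9.46167′; 179 + 9.46167/60 = 179.1576944
  W ⇒ negate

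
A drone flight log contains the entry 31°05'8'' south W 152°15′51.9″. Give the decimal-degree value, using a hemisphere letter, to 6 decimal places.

31.085556° S, 152.264417° W

Latitude: 5′ + 8″ = 5.13333′; 31 + 5.13333/60 = 31.0855556
λ: 15′ + 51.9″ = 15.86500′; 152 + 15.86500/60 = 152.2644167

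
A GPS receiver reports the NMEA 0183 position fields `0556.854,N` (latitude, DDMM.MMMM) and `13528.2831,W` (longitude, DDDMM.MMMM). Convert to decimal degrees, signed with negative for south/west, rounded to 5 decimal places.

Lat: split at 2 digits → 05° and 56.854′; 5 + 56.854/60 = 5.947567
N → positive
Lon: split at 3 digits → 135° and 28.2831′; 135 + 28.2831/60 = 135.471385
hemisphere W, so the sign is −

5.94757, -135.47139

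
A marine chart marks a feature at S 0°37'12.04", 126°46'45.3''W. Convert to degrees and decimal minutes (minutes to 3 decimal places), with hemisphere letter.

Lat: 37 + 12.04/60 = 37.20067′
λ: 46 + 45.3/60 = 46.75500′

0° 37.201′ S, 126° 46.755′ W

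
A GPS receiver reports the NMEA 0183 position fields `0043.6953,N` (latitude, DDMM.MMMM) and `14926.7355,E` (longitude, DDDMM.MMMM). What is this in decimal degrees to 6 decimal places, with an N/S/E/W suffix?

Latitude: degrees = first 2 digits = 0, minutes = 43.6953; 0 + 43.6953/60 = 0.7282550
Lon: split at 3 digits → 149° and 26.7355′; 149 + 26.7355/60 = 149.4455917

0.728255° N, 149.445592° E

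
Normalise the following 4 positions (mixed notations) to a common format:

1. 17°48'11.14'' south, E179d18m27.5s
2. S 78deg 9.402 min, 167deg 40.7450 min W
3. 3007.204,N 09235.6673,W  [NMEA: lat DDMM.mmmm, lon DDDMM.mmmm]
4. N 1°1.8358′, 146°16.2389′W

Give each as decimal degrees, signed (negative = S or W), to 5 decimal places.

Point 1:
  φ: 17° + 48/60 + 11.14/3600 = 17 + 0.800000 + 0.003094 = 17.803094
  S ⇒ negate
  Lon: 179 + 18/60 + 27.5/3600 = 179.307639
  E ⇒ keep positive
Point 2:
  Latitude: 78 + 9.402/60 = 78.156700
  S ⇒ negate
  Longitude: 40.745′ = 0.679083°; total 167.679083
  hemisphere W, so the sign is −
Point 3:
  Lat: degrees = first 2 digits = 30, minutes = 7.204; 30 + 7.204/60 = 30.120067
  N → positive
  λ: degrees = first 3 digits = 92, minutes = 35.6673; 92 + 35.6673/60 = 92.594455
  W ⇒ negate
Point 4:
  Lat: 1 + 1.8358/60 = 1.030597
  N ⇒ keep positive
  λ: 16.2389′ = 0.270648°; total 146.270648
  W → negative

1. -17.80309, 179.30764
2. -78.15670, -167.67908
3. 30.12007, -92.59446
4. 1.03060, -146.27065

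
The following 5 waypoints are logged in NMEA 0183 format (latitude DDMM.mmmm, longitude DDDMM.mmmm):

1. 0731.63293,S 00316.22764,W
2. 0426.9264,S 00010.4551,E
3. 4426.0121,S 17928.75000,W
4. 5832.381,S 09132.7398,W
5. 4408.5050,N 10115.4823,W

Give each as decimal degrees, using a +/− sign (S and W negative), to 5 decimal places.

1. -7.52722, -3.27046
2. -4.44877, 0.17425
3. -44.43354, -179.47917
4. -58.53968, -91.54566
5. 44.14175, -101.25804

Point 1:
  Lat: split at 2 digits → 07° and 31.63293′; 7 + 31.63293/60 = 7.527216
  S ⇒ negate
  Longitude: degrees = first 3 digits = 3, minutes = 16.22764; 3 + 16.22764/60 = 3.270461
  W → negative
Point 2:
  Latitude: split at 2 digits → 04° and 26.9264′; 4 + 26.9264/60 = 4.448773
  S → negative
  Longitude: split at 3 digits → 000° and 10.4551′; 0 + 10.4551/60 = 0.174252
  E ⇒ keep positive
Point 3:
  φ: split at 2 digits → 44° and 26.0121′; 44 + 26.0121/60 = 44.433535
  hemisphere S, so the sign is −
  Lon: split at 3 digits → 179° and 28.75′; 179 + 28.75/60 = 179.479167
  hemisphere W, so the sign is −
Point 4:
  Lat: split at 2 digits → 58° and 32.381′; 58 + 32.381/60 = 58.539683
  hemisphere S, so the sign is −
  λ: degrees = first 3 digits = 91, minutes = 32.7398; 91 + 32.7398/60 = 91.545663
  hemisphere W, so the sign is −
Point 5:
  φ: split at 2 digits → 44° and 8.505′; 44 + 8.505/60 = 44.141750
  N → positive
  Lon: degrees = first 3 digits = 101, minutes = 15.4823; 101 + 15.4823/60 = 101.258038
  W ⇒ negate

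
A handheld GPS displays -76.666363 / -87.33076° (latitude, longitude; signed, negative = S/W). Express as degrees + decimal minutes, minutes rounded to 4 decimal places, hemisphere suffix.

76° 39.9818′ S, 87° 19.8456′ W

Latitude is negative → S; |value| = 76.666363
Lat: fractional part 0.666363 → 39.981780 minutes
Longitude is negative → W; |value| = 87.330760
Longitude: fractional part 0.330760 → 19.845600 minutes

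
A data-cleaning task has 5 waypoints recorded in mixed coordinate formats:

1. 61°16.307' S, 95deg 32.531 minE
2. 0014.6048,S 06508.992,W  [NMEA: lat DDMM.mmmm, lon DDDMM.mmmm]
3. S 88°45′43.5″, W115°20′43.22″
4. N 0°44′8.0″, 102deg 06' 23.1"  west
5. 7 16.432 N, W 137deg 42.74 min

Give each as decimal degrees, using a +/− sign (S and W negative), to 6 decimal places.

1. -61.271783, 95.542183
2. -0.243413, -65.149867
3. -88.762083, -115.345339
4. 0.735556, -102.106417
5. 7.273867, -137.712333

Point 1:
  Latitude: 61 + 16.307/60 = 61.2717833
  S → negative
  Lon: 32.531′ = 0.542183°; total 95.5421833
  E ⇒ keep positive
Point 2:
  Lat: split at 2 digits → 00° and 14.6048′; 0 + 14.6048/60 = 0.2434133
  S → negative
  λ: split at 3 digits → 065° and 8.992′; 65 + 8.992/60 = 65.1498667
  hemisphere W, so the sign is −
Point 3:
  Latitude: 88 + 45/60 + 43.5/3600 = 88.7620833
  S ⇒ negate
  Longitude: 20′ + 43.22″ = 20.72033′; 115 + 20.72033/60 = 115.3453389
  hemisphere W, so the sign is −
Point 4:
  φ: 0° + 44/60 + 8/3600 = 0 + 0.733333 + 0.002222 = 0.7355556
  N ⇒ keep positive
  λ: 102 + 6/60 + 23.1/3600 = 102.1064167
  hemisphere W, so the sign is −
Point 5:
  φ: 7 + 16.432/60 = 7.2738667
  N ⇒ keep positive
  λ: 137 + 42.74/60 = 137.7123333
  W ⇒ negate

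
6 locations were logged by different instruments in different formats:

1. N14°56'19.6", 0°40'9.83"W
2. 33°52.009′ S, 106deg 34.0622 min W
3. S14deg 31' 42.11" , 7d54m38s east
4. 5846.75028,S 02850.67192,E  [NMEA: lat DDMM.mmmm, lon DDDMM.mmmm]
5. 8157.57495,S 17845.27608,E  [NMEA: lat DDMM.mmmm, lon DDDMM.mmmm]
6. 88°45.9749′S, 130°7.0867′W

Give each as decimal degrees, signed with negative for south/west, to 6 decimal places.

1. 14.938778, -0.669397
2. -33.866817, -106.567703
3. -14.528364, 7.910556
4. -58.779171, 28.844532
5. -81.959583, 178.754601
6. -88.766248, -130.118112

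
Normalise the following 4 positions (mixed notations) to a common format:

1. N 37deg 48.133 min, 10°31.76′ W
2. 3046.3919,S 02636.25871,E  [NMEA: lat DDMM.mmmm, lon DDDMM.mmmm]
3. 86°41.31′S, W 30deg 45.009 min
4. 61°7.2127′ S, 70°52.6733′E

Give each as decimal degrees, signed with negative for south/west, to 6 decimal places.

1. 37.802217, -10.529333
2. -30.773198, 26.604312
3. -86.688500, -30.750150
4. -61.120212, 70.877888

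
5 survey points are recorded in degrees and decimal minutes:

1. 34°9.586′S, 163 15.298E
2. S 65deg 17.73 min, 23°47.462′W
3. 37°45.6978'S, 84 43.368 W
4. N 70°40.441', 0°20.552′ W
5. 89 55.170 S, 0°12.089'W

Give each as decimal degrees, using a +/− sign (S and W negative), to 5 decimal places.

Point 1:
  φ: 34 + 9.586/60 = 34.159767
  hemisphere S, so the sign is −
  λ: 163 + 15.298/60 = 163.254967
  E → positive
Point 2:
  Lat: 65 + 17.73/60 = 65.295500
  hemisphere S, so the sign is −
  λ: 47.462′ = 0.791033°; total 23.791033
  W → negative
Point 3:
  Latitude: 37 + 45.6978/60 = 37.761630
  S ⇒ negate
  Longitude: 84 + 43.368/60 = 84.722800
  W → negative
Point 4:
  Latitude: 40.441′ = 0.674017°; total 70.674017
  N ⇒ keep positive
  Lon: 0 + 20.552/60 = 0.342533
  W ⇒ negate
Point 5:
  φ: 89 + 55.17/60 = 89.919500
  S ⇒ negate
  λ: 0 + 12.089/60 = 0.201483
  W → negative

1. -34.15977, 163.25497
2. -65.29550, -23.79103
3. -37.76163, -84.72280
4. 70.67402, -0.34253
5. -89.91950, -0.20148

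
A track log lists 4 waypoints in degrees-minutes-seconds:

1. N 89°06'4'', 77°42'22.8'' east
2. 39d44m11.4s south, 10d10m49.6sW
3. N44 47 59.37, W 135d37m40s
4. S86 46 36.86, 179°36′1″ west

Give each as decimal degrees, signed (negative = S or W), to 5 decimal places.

1. 89.10111, 77.70633
2. -39.73650, -10.18044
3. 44.79983, -135.62778
4. -86.77691, -179.60028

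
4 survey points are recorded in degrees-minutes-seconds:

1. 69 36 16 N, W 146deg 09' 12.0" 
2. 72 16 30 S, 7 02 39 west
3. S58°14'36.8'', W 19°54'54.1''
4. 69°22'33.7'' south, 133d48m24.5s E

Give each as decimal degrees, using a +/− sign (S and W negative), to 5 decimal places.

Point 1:
  φ: 36′ + 16″ = 36.26667′; 69 + 36.26667/60 = 69.604444
  N ⇒ keep positive
  Lon: 9′ + 12″ = 9.20000′; 146 + 9.20000/60 = 146.153333
  W ⇒ negate
Point 2:
  Latitude: 16′ + 30″ = 16.50000′; 72 + 16.50000/60 = 72.275000
  S ⇒ negate
  Lon: 2′ + 39″ = 2.65000′; 7 + 2.65000/60 = 7.044167
  hemisphere W, so the sign is −
Point 3:
  φ: 58° + 14/60 + 36.8/3600 = 58 + 0.233333 + 0.010222 = 58.243556
  hemisphere S, so the sign is −
  Lon: 19 + 54/60 + 54.1/3600 = 19.915028
  W → negative
Point 4:
  Latitude: 69° + 22/60 + 33.7/3600 = 69 + 0.366667 + 0.009361 = 69.376028
  S ⇒ negate
  Longitude: 48′ + 24.5″ = 48.40833′; 133 + 48.40833/60 = 133.806806
  E → positive

1. 69.60444, -146.15333
2. -72.27500, -7.04417
3. -58.24356, -19.91503
4. -69.37603, 133.80681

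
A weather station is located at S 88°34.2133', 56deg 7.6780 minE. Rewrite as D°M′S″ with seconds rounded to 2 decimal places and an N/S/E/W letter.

Latitude: fractional minutes 0.21330 × 60 = 12.7980″
λ: fractional minutes 0.67800 × 60 = 40.6800″

88°34′12.80″ S, 56°07′40.68″ E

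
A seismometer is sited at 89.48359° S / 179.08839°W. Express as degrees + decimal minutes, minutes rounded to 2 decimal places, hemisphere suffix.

Lat: 89° + 0.483590 × 60 = 89° 29.0154′
λ: fractional part 0.088390 → 5.3034 minutes

89° 29.02′ S, 179° 5.30′ W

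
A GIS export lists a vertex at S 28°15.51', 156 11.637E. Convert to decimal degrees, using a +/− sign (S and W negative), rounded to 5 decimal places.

-28.25850, 156.19395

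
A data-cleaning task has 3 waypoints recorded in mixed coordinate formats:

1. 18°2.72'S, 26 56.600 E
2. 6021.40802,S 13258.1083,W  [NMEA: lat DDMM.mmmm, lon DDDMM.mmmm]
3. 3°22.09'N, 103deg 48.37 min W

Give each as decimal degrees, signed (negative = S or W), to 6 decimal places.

1. -18.045333, 26.943333
2. -60.356800, -132.968472
3. 3.368167, -103.806167

Point 1:
  φ: 18 + 2.72/60 = 18.0453333
  S ⇒ negate
  λ: 26 + 56.6/60 = 26.9433333
  E ⇒ keep positive
Point 2:
  Lat: split at 2 digits → 60° and 21.40802′; 60 + 21.40802/60 = 60.3568003
  hemisphere S, so the sign is −
  Lon: split at 3 digits → 132° and 58.1083′; 132 + 58.1083/60 = 132.9684717
  W → negative
Point 3:
  Latitude: 3 + 22.09/60 = 3.3681667
  N ⇒ keep positive
  Lon: 103 + 48.37/60 = 103.8061667
  W → negative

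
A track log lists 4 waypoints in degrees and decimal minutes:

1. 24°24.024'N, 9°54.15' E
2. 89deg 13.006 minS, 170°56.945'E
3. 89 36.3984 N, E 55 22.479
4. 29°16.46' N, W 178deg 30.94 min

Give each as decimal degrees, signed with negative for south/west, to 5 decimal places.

Point 1:
  Latitude: 24 + 24.024/60 = 24.400400
  N → positive
  λ: 9 + 54.15/60 = 9.902500
  E → positive
Point 2:
  φ: 13.006′ = 0.216767°; total 89.216767
  S ⇒ negate
  Longitude: 56.945′ = 0.949083°; total 170.949083
  E → positive
Point 3:
  φ: 36.3984′ = 0.606640°; total 89.606640
  N ⇒ keep positive
  Longitude: 22.479′ = 0.374650°; total 55.374650
  E → positive
Point 4:
  Latitude: 29 + 16.46/60 = 29.274333
  N → positive
  Lon: 178 + 30.94/60 = 178.515667
  hemisphere W, so the sign is −

1. 24.40040, 9.90250
2. -89.21677, 170.94908
3. 89.60664, 55.37465
4. 29.27433, -178.51567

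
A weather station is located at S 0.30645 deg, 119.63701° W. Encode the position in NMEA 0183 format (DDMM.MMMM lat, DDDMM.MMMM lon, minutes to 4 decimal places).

0018.3870,S / 11938.2206,W

Latitude: minutes = (0.306450 − 0) × 60 = 18.387000
λ: fractional part 0.637010 → 38.220600 minutes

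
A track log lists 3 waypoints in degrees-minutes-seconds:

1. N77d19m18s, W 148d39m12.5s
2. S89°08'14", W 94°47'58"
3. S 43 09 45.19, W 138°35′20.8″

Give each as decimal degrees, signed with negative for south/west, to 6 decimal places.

1. 77.321667, -148.653472
2. -89.137222, -94.799444
3. -43.162553, -138.589111

Point 1:
  φ: 77° + 19/60 + 18/3600 = 77 + 0.316667 + 0.005000 = 77.3216667
  N ⇒ keep positive
  Longitude: 39′ + 12.5″ = 39.20833′; 148 + 39.20833/60 = 148.6534722
  W ⇒ negate
Point 2:
  Lat: 8′ + 14″ = 8.23333′; 89 + 8.23333/60 = 89.1372222
  S ⇒ negate
  Longitude: 47′ + 58″ = 47.96667′; 94 + 47.96667/60 = 94.7994444
  W ⇒ negate
Point 3:
  φ: 43 + 9/60 + 45.19/3600 = 43.1625528
  hemisphere S, so the sign is −
  λ: 138° + 35/60 + 20.8/3600 = 138 + 0.583333 + 0.005778 = 138.5891111
  hemisphere W, so the sign is −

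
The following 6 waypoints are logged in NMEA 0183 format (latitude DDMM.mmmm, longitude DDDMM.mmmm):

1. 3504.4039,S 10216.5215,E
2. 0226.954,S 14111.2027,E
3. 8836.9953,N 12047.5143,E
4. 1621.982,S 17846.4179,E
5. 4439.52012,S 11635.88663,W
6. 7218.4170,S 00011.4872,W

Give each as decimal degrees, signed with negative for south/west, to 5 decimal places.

Point 1:
  Latitude: split at 2 digits → 35° and 4.4039′; 35 + 4.4039/60 = 35.073398
  S ⇒ negate
  λ: split at 3 digits → 102° and 16.5215′; 102 + 16.5215/60 = 102.275358
  E ⇒ keep positive
Point 2:
  φ: degrees = first 2 digits = 2, minutes = 26.954; 2 + 26.954/60 = 2.449233
  hemisphere S, so the sign is −
  λ: degrees = first 3 digits = 141, minutes = 11.2027; 141 + 11.2027/60 = 141.186712
  E ⇒ keep positive
Point 3:
  φ: split at 2 digits → 88° and 36.9953′; 88 + 36.9953/60 = 88.616588
  N ⇒ keep positive
  λ: degrees = first 3 digits = 120, minutes = 47.5143; 120 + 47.5143/60 = 120.791905
  E ⇒ keep positive
Point 4:
  φ: degrees = first 2 digits = 16, minutes = 21.982; 16 + 21.982/60 = 16.366367
  S ⇒ negate
  Lon: split at 3 digits → 178° and 46.4179′; 178 + 46.4179/60 = 178.773632
  E ⇒ keep positive
Point 5:
  Latitude: split at 2 digits → 44° and 39.52012′; 44 + 39.52012/60 = 44.658669
  S → negative
  λ: split at 3 digits → 116° and 35.88663′; 116 + 35.88663/60 = 116.598111
  hemisphere W, so the sign is −
Point 6:
  φ: degrees = first 2 digits = 72, minutes = 18.417; 72 + 18.417/60 = 72.306950
  S ⇒ negate
  Lon: degrees = first 3 digits = 0, minutes = 11.4872; 0 + 11.4872/60 = 0.191453
  hemisphere W, so the sign is −

1. -35.07340, 102.27536
2. -2.44923, 141.18671
3. 88.61659, 120.79191
4. -16.36637, 178.77363
5. -44.65867, -116.59811
6. -72.30695, -0.19145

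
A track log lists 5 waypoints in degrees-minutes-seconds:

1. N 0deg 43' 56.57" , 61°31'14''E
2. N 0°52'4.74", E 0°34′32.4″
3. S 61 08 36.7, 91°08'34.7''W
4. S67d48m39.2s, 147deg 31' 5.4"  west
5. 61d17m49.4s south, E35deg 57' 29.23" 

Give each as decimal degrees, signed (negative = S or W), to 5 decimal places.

1. 0.73238, 61.52056
2. 0.86798, 0.57567
3. -61.14353, -91.14297
4. -67.81089, -147.51817
5. -61.29706, 35.95812

Point 1:
  Lat: 0 + 43/60 + 56.57/3600 = 0.732381
  N → positive
  Longitude: 61° + 31/60 + 14/3600 = 61 + 0.516667 + 0.003889 = 61.520556
  E → positive
Point 2:
  φ: 0 + 52/60 + 4.74/3600 = 0.867983
  N → positive
  λ: 34′ + 32.4″ = 34.54000′; 0 + 34.54000/60 = 0.575667
  E → positive
Point 3:
  φ: 61° + 8/60 + 36.7/3600 = 61 + 0.133333 + 0.010194 = 61.143528
  S ⇒ negate
  λ: 8′ + 34.7″ = 8.57833′; 91 + 8.57833/60 = 91.142972
  hemisphere W, so the sign is −
Point 4:
  Lat: 67° + 48/60 + 39.2/3600 = 67 + 0.800000 + 0.010889 = 67.810889
  S → negative
  Longitude: 147 + 31/60 + 5.4/3600 = 147.518167
  W → negative
Point 5:
  Latitude: 61 + 17/60 + 49.4/3600 = 61.297056
  S → negative
  λ: 35° + 57/60 + 29.23/3600 = 35 + 0.950000 + 0.008119 = 35.958119
  E ⇒ keep positive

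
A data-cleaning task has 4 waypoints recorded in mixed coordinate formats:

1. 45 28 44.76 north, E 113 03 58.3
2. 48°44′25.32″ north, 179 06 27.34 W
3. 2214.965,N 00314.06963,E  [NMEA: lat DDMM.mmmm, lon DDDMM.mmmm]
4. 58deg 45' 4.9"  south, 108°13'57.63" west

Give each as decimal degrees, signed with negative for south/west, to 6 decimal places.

1. 45.479100, 113.066194
2. 48.740367, -179.107594
3. 22.249417, 3.234494
4. -58.751361, -108.232675

Point 1:
  Lat: 45° + 28/60 + 44.76/3600 = 45 + 0.466667 + 0.012433 = 45.4791000
  N ⇒ keep positive
  λ: 113 + 3/60 + 58.3/3600 = 113.0661944
  E → positive
Point 2:
  Latitude: 44′ + 25.32″ = 44.42200′; 48 + 44.42200/60 = 48.7403667
  N → positive
  λ: 6′ + 27.34″ = 6.45567′; 179 + 6.45567/60 = 179.1075944
  hemisphere W, so the sign is −
Point 3:
  Latitude: degrees = first 2 digits = 22, minutes = 14.965; 22 + 14.965/60 = 22.2494167
  N ⇒ keep positive
  Lon: split at 3 digits → 003° and 14.06963′; 3 + 14.06963/60 = 3.2344938
  E ⇒ keep positive
Point 4:
  φ: 58° + 45/60 + 4.9/3600 = 58 + 0.750000 + 0.001361 = 58.7513611
  S ⇒ negate
  λ: 13′ + 57.63″ = 13.96050′; 108 + 13.96050/60 = 108.2326750
  W → negative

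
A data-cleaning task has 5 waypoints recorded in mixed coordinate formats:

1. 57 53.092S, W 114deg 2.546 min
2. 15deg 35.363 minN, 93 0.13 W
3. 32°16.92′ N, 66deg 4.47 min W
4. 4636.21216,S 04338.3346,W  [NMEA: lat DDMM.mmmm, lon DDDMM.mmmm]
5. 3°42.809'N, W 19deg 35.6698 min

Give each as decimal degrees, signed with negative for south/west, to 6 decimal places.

Point 1:
  Latitude: 53.092′ = 0.884867°; total 57.8848667
  hemisphere S, so the sign is −
  Lon: 114 + 2.546/60 = 114.0424333
  W → negative
Point 2:
  Lat: 35.363′ = 0.589383°; total 15.5893833
  N → positive
  Lon: 93 + 0.13/60 = 93.0021667
  W → negative
Point 3:
  Latitude: 16.92′ = 0.282000°; total 32.2820000
  N ⇒ keep positive
  λ: 66 + 4.47/60 = 66.0745000
  hemisphere W, so the sign is −
Point 4:
  Lat: split at 2 digits → 46° and 36.21216′; 46 + 36.21216/60 = 46.6035360
  S ⇒ negate
  Lon: degrees = first 3 digits = 43, minutes = 38.3346; 43 + 38.3346/60 = 43.6389100
  hemisphere W, so the sign is −
Point 5:
  Lat: 3 + 42.809/60 = 3.7134833
  N ⇒ keep positive
  Longitude: 35.6698′ = 0.594497°; total 19.5944967
  W ⇒ negate

1. -57.884867, -114.042433
2. 15.589383, -93.002167
3. 32.282000, -66.074500
4. -46.603536, -43.638910
5. 3.713483, -19.594497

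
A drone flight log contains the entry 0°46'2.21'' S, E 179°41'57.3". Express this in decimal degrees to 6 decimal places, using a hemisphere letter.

φ: 46′ + 2.21″ = 46.03683′; 0 + 46.03683/60 = 0.7672806
Lon: 179 + 41/60 + 57.3/3600 = 179.6992500

0.767281° S, 179.699250° E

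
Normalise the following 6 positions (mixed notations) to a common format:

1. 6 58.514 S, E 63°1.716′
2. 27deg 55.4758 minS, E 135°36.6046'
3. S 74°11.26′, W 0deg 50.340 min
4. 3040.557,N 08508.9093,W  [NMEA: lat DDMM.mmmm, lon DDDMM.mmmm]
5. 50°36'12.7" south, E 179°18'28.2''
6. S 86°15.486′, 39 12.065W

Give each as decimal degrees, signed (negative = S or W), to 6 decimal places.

Point 1:
  Latitude: 58.514′ = 0.975233°; total 6.9752333
  hemisphere S, so the sign is −
  Lon: 63 + 1.716/60 = 63.0286000
  E → positive
Point 2:
  Lat: 27 + 55.4758/60 = 27.9245967
  hemisphere S, so the sign is −
  λ: 135 + 36.6046/60 = 135.6100767
  E ⇒ keep positive
Point 3:
  Lat: 74 + 11.26/60 = 74.1876667
  S ⇒ negate
  Lon: 0 + 50.34/60 = 0.8390000
  hemisphere W, so the sign is −
Point 4:
  Lat: split at 2 digits → 30° and 40.557′; 30 + 40.557/60 = 30.6759500
  N ⇒ keep positive
  Lon: degrees = first 3 digits = 85, minutes = 8.9093; 85 + 8.9093/60 = 85.1484883
  W → negative
Point 5:
  Lat: 50° + 36/60 + 12.7/3600 = 50 + 0.600000 + 0.003528 = 50.6035278
  S ⇒ negate
  Longitude: 18′ + 28.2″ = 18.47000′; 179 + 18.47000/60 = 179.3078333
  E → positive
Point 6:
  Lat: 15.486′ = 0.258100°; total 86.2581000
  hemisphere S, so the sign is −
  λ: 39 + 12.065/60 = 39.2010833
  W → negative

1. -6.975233, 63.028600
2. -27.924597, 135.610077
3. -74.187667, -0.839000
4. 30.675950, -85.148488
5. -50.603528, 179.307833
6. -86.258100, -39.201083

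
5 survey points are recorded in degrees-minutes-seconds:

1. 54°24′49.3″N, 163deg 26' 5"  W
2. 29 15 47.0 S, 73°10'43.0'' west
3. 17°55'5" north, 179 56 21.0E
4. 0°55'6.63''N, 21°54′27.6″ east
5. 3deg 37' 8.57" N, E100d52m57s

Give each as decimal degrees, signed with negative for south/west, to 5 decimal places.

1. 54.41369, -163.43472
2. -29.26306, -73.17861
3. 17.91806, 179.93917
4. 0.91851, 21.90767
5. 3.61905, 100.88250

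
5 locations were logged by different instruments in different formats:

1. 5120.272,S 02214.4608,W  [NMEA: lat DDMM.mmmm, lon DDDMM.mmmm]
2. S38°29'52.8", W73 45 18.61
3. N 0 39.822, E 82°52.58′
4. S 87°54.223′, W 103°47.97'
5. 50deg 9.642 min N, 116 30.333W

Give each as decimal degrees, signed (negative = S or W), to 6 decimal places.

Point 1:
  φ: split at 2 digits → 51° and 20.272′; 51 + 20.272/60 = 51.3378667
  hemisphere S, so the sign is −
  λ: degrees = first 3 digits = 22, minutes = 14.4608; 22 + 14.4608/60 = 22.2410133
  W → negative
Point 2:
  Latitude: 38 + 29/60 + 52.8/3600 = 38.4980000
  S → negative
  λ: 45′ + 18.61″ = 45.31017′; 73 + 45.31017/60 = 73.7551694
  W ⇒ negate
Point 3:
  Latitude: 0 + 39.822/60 = 0.6637000
  N → positive
  Longitude: 82 + 52.58/60 = 82.8763333
  E ⇒ keep positive
Point 4:
  Latitude: 87 + 54.223/60 = 87.9037167
  S → negative
  Longitude: 47.97′ = 0.799500°; total 103.7995000
  W ⇒ negate
Point 5:
  Latitude: 50 + 9.642/60 = 50.1607000
  N ⇒ keep positive
  λ: 116 + 30.333/60 = 116.5055500
  W → negative

1. -51.337867, -22.241013
2. -38.498000, -73.755169
3. 0.663700, 82.876333
4. -87.903717, -103.799500
5. 50.160700, -116.505550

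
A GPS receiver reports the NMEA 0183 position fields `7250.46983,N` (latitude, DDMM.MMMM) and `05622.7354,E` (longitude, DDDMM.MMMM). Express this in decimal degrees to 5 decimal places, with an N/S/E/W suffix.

Lat: split at 2 digits → 72° and 50.46983′; 72 + 50.46983/60 = 72.841164
Lon: degrees = first 3 digits = 56, minutes = 22.7354; 56 + 22.7354/60 = 56.378923

72.84116° N, 56.37892° E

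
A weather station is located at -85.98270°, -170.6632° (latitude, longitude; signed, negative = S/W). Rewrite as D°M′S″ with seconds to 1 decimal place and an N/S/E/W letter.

85°58′57.7″ S, 170°39′47.5″ W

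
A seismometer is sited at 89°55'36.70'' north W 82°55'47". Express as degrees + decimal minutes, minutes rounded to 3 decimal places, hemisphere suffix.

89° 55.612′ N, 82° 55.783′ W

Latitude: 55 + 36.7/60 = 55.61167′
Longitude: seconds/60 = 0.78333; minutes = 55 + 0.78333 = 55.78333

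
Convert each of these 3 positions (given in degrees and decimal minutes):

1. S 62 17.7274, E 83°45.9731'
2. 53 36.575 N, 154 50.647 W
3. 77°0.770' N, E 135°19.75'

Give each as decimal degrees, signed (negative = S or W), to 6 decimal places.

Point 1:
  Latitude: 62 + 17.7274/60 = 62.2954567
  hemisphere S, so the sign is −
  Longitude: 83 + 45.9731/60 = 83.7662183
  E → positive
Point 2:
  φ: 36.575′ = 0.609583°; total 53.6095833
  N → positive
  λ: 50.647′ = 0.844117°; total 154.8441167
  hemisphere W, so the sign is −
Point 3:
  Latitude: 77 + 0.77/60 = 77.0128333
  N → positive
  λ: 19.75′ = 0.329167°; total 135.3291667
  E ⇒ keep positive

1. -62.295457, 83.766218
2. 53.609583, -154.844117
3. 77.012833, 135.329167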